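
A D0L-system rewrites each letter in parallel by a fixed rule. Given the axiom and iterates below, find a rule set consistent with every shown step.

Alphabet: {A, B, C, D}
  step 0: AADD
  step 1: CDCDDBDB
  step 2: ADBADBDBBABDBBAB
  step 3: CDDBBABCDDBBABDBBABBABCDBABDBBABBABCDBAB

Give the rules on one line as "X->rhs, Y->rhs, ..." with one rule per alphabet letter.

  step 2 ⇒ step 3: ADBADBDBBABDBBAB ⇒ CD·DB·BAB·CD·DB·BAB·DB·BAB·BAB·CD·BAB·DB·BAB·BAB·CD·BAB
    A ↦ CD
    B ↦ BAB
    D ↦ DB
  step 1 ⇒ step 2: CDCDDBDB ⇒ A·DB·A·DB·DB·BAB·DB·BAB
    C ↦ A

A->CD, B->BAB, C->A, D->DB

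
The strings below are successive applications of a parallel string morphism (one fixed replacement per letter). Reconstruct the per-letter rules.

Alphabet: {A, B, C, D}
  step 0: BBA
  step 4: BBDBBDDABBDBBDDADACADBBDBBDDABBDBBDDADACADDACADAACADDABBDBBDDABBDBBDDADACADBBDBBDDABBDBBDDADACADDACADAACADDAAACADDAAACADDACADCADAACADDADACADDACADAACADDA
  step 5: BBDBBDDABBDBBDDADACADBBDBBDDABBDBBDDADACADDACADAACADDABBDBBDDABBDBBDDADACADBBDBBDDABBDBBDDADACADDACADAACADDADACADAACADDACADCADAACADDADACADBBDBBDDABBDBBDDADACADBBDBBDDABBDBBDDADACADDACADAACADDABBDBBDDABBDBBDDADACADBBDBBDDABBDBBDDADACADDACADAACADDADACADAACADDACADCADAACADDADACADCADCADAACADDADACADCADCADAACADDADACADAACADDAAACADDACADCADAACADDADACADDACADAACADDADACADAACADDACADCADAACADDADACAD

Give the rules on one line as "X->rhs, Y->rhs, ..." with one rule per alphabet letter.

A->CAD, B->BBD, C->AA, D->DA

  step 4 ⇒ step 5: BBDBBDDABBDBBDDADACADBBDBBDDABBDBBDDADACADDACADAACADDABBDBBDDABBDBBDDADACADBBDBBDDABBDBBDDADACADDACADAACADDAAACADDAAACADDACADCADAACADDADACADDACADAACADDA ⇒ BBD·BBD·DA·BBD·BBD·DA·DA·CAD·BBD·BBD·DA·BBD·BBD·DA·DA·CAD·DA·CAD·AA·CAD·DA·BBD·BBD·DA·BBD·BBD·DA·DA·CAD·BBD·BBD·DA·BBD·BBD·DA·DA·CAD·DA·CAD·AA·CAD·DA·DA·CAD·AA·CAD·DA·CAD·CAD·AA·CAD·DA·DA·CAD·BBD·BBD·DA·BBD·BBD·DA·DA·CAD·BBD·BBD·DA·BBD·BBD·DA·DA·CAD·DA·CAD·AA·CAD·DA·BBD·BBD·DA·BBD·BBD·DA·DA·CAD·BBD·BBD·DA·BBD·BBD·DA·DA·CAD·DA·CAD·AA·CAD·DA·DA·CAD·AA·CAD·DA·CAD·CAD·AA·CAD·DA·DA·CAD·CAD·CAD·AA·CAD·DA·DA·CAD·CAD·CAD·AA·CAD·DA·DA·CAD·AA·CAD·DA·AA·CAD·DA·CAD·CAD·AA·CAD·DA·DA·CAD·DA·CAD·AA·CAD·DA·DA·CAD·AA·CAD·DA·CAD·CAD·AA·CAD·DA·DA·CAD
    A ↦ CAD
    B ↦ BBD
    C ↦ AA
    D ↦ DA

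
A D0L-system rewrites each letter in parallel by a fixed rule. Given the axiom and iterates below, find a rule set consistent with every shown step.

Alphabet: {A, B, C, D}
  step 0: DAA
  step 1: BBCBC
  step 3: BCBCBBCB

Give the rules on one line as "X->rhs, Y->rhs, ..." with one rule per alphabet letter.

  step 0 ⇒ step 1: DAA ⇒ B·BC·BC
    A ↦ BC
    D ↦ B
    B ↦ A  (constrained at step 1)
    C ↦ D  (constrained at step 1)

A->BC, B->A, C->D, D->B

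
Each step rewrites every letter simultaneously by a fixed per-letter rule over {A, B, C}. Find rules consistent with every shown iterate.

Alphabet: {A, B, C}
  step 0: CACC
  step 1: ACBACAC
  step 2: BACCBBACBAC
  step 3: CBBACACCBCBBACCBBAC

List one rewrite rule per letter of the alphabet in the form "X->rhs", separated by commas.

  step 2 ⇒ step 3: BACCBBACBAC ⇒ CB·B·AC·AC·CB·CB·B·AC·CB·B·AC
    A ↦ B
    B ↦ CB
    C ↦ AC

A->B, B->CB, C->AC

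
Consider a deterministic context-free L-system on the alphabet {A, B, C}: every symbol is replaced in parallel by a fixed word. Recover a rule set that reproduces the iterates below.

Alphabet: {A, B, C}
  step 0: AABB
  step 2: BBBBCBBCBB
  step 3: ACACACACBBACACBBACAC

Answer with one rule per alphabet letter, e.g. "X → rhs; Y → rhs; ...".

  step 2 ⇒ step 3: BBBBCBBCBB ⇒ AC·AC·AC·AC·BB·AC·AC·BB·AC·AC
    B ↦ AC
    C ↦ BB
    A ↦ C  (constrained at step 0)

A->C, B->AC, C->BB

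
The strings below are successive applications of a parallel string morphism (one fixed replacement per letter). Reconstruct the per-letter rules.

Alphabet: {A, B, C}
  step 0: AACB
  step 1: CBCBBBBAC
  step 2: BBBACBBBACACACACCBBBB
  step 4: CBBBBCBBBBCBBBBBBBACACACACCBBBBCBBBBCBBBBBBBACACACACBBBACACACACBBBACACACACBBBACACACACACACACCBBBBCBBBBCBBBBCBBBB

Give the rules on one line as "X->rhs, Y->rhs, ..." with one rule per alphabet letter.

  step 1 ⇒ step 2: CBCBBBBAC ⇒ BBB·AC·BBB·AC·AC·AC·AC·CB·BBB
    A ↦ CB
    B ↦ AC
    C ↦ BBB

A->CB, B->AC, C->BBB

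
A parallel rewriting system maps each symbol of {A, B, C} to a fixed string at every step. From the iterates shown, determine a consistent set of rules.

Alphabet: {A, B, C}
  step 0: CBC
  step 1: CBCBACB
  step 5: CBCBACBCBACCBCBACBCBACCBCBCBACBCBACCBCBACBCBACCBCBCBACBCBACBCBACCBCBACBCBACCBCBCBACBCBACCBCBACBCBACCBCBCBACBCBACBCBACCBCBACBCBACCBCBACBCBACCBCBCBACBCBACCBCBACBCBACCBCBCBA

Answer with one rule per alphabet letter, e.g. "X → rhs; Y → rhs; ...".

  step 0 ⇒ step 1: CBC ⇒ CB·CBA·CB
    B ↦ CBA
    C ↦ CB
    A ↦ C  (constrained at step 1)

A->C, B->CBA, C->CB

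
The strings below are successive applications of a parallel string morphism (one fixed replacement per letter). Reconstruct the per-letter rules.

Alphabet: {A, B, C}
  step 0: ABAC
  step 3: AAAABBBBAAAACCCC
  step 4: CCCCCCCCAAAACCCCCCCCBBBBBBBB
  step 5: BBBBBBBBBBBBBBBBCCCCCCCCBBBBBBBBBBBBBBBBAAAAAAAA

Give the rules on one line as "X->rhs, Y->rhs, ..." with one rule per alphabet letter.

  step 4 ⇒ step 5: CCCCCCCCAAAACCCCCCCCBBBBBBBB ⇒ BB·BB·BB·BB·BB·BB·BB·BB·CC·CC·CC·CC·BB·BB·BB·BB·BB·BB·BB·BB·A·A·A·A·A·A·A·A
    A ↦ CC
    B ↦ A
    C ↦ BB

A->CC, B->A, C->BB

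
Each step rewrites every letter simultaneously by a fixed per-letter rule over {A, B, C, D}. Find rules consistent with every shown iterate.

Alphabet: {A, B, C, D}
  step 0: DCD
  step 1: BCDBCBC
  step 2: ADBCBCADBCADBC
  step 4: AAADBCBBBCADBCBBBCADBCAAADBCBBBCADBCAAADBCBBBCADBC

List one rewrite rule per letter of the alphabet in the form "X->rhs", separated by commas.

  step 1 ⇒ step 2: BCDBCBC ⇒ A·DBC·BC·A·DBC·A·DBC
    B ↦ A
    C ↦ DBC
    D ↦ BC
    A ↦ BB  (constrained at step 2)

A->BB, B->A, C->DBC, D->BC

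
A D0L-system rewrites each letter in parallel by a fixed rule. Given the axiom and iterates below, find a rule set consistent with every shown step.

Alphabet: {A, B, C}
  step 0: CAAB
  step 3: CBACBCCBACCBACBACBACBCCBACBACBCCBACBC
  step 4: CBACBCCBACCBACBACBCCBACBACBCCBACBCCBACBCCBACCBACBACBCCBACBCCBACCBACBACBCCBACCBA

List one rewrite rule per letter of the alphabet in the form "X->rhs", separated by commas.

A->BC, B->C, C->CBA

  step 3 ⇒ step 4: CBACBCCBACCBACBACBACBCCBACBACBCCBACBC ⇒ CBA·C·BC·CBA·C·CBA·CBA·C·BC·CBA·CBA·C·BC·CBA·C·BC·CBA·C·BC·CBA·C·CBA·CBA·C·BC·CBA·C·BC·CBA·C·CBA·CBA·C·BC·CBA·C·CBA
    A ↦ BC
    B ↦ C
    C ↦ CBA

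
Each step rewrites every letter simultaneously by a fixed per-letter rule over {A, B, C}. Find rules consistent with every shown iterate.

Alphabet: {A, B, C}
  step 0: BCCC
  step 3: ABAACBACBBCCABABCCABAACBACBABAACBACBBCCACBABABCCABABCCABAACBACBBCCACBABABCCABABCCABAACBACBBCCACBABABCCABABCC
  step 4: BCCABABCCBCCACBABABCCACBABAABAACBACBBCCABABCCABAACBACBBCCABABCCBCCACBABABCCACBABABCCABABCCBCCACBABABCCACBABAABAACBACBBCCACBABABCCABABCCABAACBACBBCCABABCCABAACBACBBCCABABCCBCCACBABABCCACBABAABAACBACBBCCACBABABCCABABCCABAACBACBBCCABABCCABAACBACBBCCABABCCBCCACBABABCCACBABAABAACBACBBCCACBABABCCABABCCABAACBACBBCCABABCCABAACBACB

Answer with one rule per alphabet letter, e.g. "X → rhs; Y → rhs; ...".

  step 3 ⇒ step 4: ABAACBACBBCCABABCCABAACBACBABAACBACBBCCACBABABCCABABCCABAACBACBBCCACBABABCCABABCCABAACBACBBCCACBABABCCABABCC ⇒ BCC·ABA·BCC·BCC·ACB·ABA·BCC·ACB·ABA·ABA·ACB·ACB·BCC·ABA·BCC·ABA·ACB·ACB·BCC·ABA·BCC·BCC·ACB·ABA·BCC·ACB·ABA·BCC·ABA·BCC·BCC·ACB·ABA·BCC·ACB·ABA·ABA·ACB·ACB·BCC·ACB·ABA·BCC·ABA·BCC·ABA·ACB·ACB·BCC·ABA·BCC·ABA·ACB·ACB·BCC·ABA·BCC·BCC·ACB·ABA·BCC·ACB·ABA·ABA·ACB·ACB·BCC·ACB·ABA·BCC·ABA·BCC·ABA·ACB·ACB·BCC·ABA·BCC·ABA·ACB·ACB·BCC·ABA·BCC·BCC·ACB·ABA·BCC·ACB·ABA·ABA·ACB·ACB·BCC·ACB·ABA·BCC·ABA·BCC·ABA·ACB·ACB·BCC·ABA·BCC·ABA·ACB·ACB
    A ↦ BCC
    B ↦ ABA
    C ↦ ACB

A->BCC, B->ABA, C->ACB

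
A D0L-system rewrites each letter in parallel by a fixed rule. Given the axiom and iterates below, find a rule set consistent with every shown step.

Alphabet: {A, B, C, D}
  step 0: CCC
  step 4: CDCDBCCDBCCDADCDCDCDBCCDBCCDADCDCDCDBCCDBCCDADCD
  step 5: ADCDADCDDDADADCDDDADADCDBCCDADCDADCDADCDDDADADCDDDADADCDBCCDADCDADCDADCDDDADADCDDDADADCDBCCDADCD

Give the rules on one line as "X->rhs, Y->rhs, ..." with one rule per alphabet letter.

A->BC, B->DD, C->AD, D->CD

  step 4 ⇒ step 5: CDCDBCCDBCCDADCDCDCDBCCDBCCDADCDCDCDBCCDBCCDADCD ⇒ AD·CD·AD·CD·DD·AD·AD·CD·DD·AD·AD·CD·BC·CD·AD·CD·AD·CD·AD·CD·DD·AD·AD·CD·DD·AD·AD·CD·BC·CD·AD·CD·AD·CD·AD·CD·DD·AD·AD·CD·DD·AD·AD·CD·BC·CD·AD·CD
    A ↦ BC
    B ↦ DD
    C ↦ AD
    D ↦ CD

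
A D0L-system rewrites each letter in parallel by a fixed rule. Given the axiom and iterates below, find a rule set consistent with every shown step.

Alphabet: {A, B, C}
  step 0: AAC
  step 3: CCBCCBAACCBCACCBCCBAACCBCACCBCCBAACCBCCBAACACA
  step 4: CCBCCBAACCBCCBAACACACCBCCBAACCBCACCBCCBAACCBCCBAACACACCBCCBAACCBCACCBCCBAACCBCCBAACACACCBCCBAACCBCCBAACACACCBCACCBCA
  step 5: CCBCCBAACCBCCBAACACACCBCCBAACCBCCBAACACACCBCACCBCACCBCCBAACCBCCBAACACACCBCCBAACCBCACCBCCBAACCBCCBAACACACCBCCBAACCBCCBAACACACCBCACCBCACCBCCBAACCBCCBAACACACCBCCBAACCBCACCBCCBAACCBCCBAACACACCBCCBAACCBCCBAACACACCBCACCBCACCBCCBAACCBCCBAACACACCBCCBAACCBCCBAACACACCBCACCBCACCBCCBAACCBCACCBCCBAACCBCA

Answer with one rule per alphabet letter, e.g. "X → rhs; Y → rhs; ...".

A->CA, B->AA, C->CCB

  step 4 ⇒ step 5: CCBCCBAACCBCCBAACACACCBCCBAACCBCACCBCCBAACCBCCBAACACACCBCCBAACCBCACCBCCBAACCBCCBAACACACCBCCBAACCBCCBAACACACCBCACCBCA ⇒ CCB·CCB·AA·CCB·CCB·AA·CA·CA·CCB·CCB·AA·CCB·CCB·AA·CA·CA·CCB·CA·CCB·CA·CCB·CCB·AA·CCB·CCB·AA·CA·CA·CCB·CCB·AA·CCB·CA·CCB·CCB·AA·CCB·CCB·AA·CA·CA·CCB·CCB·AA·CCB·CCB·AA·CA·CA·CCB·CA·CCB·CA·CCB·CCB·AA·CCB·CCB·AA·CA·CA·CCB·CCB·AA·CCB·CA·CCB·CCB·AA·CCB·CCB·AA·CA·CA·CCB·CCB·AA·CCB·CCB·AA·CA·CA·CCB·CA·CCB·CA·CCB·CCB·AA·CCB·CCB·AA·CA·CA·CCB·CCB·AA·CCB·CCB·AA·CA·CA·CCB·CA·CCB·CA·CCB·CCB·AA·CCB·CA·CCB·CCB·AA·CCB·CA
    A ↦ CA
    B ↦ AA
    C ↦ CCB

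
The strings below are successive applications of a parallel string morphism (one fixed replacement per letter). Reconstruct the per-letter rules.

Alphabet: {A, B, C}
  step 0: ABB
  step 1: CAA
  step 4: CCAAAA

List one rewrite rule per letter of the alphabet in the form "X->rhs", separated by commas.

  step 0 ⇒ step 1: ABB ⇒ C·A·A
    A ↦ C
    B ↦ A
    C ↦ BB  (constrained at step 1)

A->C, B->A, C->BB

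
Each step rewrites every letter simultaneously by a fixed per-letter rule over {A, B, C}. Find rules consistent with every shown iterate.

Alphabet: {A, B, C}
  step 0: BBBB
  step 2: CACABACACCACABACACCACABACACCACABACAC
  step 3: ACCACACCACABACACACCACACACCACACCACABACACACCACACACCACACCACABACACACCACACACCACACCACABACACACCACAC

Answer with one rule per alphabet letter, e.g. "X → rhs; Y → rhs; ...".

A->CAC, B->ABA, C->AC

  step 2 ⇒ step 3: CACABACACCACABACACCACABACACCACABACAC ⇒ AC·CAC·AC·CAC·ABA·CAC·AC·CAC·AC·AC·CAC·AC·CAC·ABA·CAC·AC·CAC·AC·AC·CAC·AC·CAC·ABA·CAC·AC·CAC·AC·AC·CAC·AC·CAC·ABA·CAC·AC·CAC·AC
    A ↦ CAC
    B ↦ ABA
    C ↦ AC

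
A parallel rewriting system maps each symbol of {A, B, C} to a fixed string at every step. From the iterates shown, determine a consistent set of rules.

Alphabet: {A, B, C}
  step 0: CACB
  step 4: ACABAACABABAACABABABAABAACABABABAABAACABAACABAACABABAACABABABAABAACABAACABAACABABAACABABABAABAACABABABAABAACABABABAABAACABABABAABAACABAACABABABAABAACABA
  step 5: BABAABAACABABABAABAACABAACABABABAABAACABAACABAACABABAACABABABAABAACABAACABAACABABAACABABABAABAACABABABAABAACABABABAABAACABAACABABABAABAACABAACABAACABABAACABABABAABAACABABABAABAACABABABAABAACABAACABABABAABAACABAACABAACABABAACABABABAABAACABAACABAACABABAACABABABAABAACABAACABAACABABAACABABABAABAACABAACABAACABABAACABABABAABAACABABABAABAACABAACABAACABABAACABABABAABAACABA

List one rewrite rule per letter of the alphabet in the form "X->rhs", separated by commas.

  step 4 ⇒ step 5: ACABAACABABAACABABABAABAACABABABAABAACABAACABAACABABAACABABABAABAACABAACABAACABABAACABABABAABAACABABABAABAACABABABAABAACABABABAABAACABAACABABABAABAACABA ⇒ BA·BAA·BA·ACA·BA·BA·BAA·BA·ACA·BA·ACA·BA·BA·BAA·BA·ACA·BA·ACA·BA·ACA·BA·BA·ACA·BA·BA·BAA·BA·ACA·BA·ACA·BA·ACA·BA·BA·ACA·BA·BA·BAA·BA·ACA·BA·BA·BAA·BA·ACA·BA·BA·BAA·BA·ACA·BA·ACA·BA·BA·BAA·BA·ACA·BA·ACA·BA·ACA·BA·BA·ACA·BA·BA·BAA·BA·ACA·BA·BA·BAA·BA·ACA·BA·BA·BAA·BA·ACA·BA·ACA·BA·BA·BAA·BA·ACA·BA·ACA·BA·ACA·BA·BA·ACA·BA·BA·BAA·BA·ACA·BA·ACA·BA·ACA·BA·BA·ACA·BA·BA·BAA·BA·ACA·BA·ACA·BA·ACA·BA·BA·ACA·BA·BA·BAA·BA·ACA·BA·ACA·BA·ACA·BA·BA·ACA·BA·BA·BAA·BA·ACA·BA·BA·BAA·BA·ACA·BA·ACA·BA·ACA·BA·BA·ACA·BA·BA·BAA·BA·ACA·BA
    A ↦ BA
    B ↦ ACA
    C ↦ BAA

A->BA, B->ACA, C->BAA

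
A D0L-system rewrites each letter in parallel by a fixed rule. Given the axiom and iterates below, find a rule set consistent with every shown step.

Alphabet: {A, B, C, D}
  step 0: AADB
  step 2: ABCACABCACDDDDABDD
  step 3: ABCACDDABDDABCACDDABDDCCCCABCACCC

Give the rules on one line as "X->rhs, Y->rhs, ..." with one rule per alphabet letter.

  step 2 ⇒ step 3: ABCACABCACDDDDABDD ⇒ AB·CAC·DD·AB·DD·AB·CAC·DD·AB·DD·C·C·C·C·AB·CAC·C·C
    A ↦ AB
    B ↦ CAC
    C ↦ DD
    D ↦ C

A->AB, B->CAC, C->DD, D->C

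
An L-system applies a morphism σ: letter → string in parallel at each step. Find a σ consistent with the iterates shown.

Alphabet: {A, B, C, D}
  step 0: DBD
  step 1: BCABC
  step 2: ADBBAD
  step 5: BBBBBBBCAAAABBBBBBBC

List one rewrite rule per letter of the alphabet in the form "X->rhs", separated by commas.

A->BB, B->A, C->D, D->BC

  step 1 ⇒ step 2: BCABC ⇒ A·D·BB·A·D
    A ↦ BB
    B ↦ A
    C ↦ D
  step 0 ⇒ step 1: DBD ⇒ BC·A·BC
    D ↦ BC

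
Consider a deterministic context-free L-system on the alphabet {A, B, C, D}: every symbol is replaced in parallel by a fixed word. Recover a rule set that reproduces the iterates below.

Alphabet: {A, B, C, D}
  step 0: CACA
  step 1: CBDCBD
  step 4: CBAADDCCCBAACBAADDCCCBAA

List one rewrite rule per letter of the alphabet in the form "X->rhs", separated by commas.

A->D, B->AA, C->CB, D->C

  step 0 ⇒ step 1: CACA ⇒ CB·D·CB·D
    A ↦ D
    C ↦ CB
    B ↦ AA  (constrained at step 1)
    D ↦ C  (constrained at step 1)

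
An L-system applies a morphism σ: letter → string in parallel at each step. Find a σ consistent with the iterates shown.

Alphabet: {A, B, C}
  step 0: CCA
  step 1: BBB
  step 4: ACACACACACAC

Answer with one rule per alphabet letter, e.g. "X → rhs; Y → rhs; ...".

A->B, B->AC, C->B

  step 0 ⇒ step 1: CCA ⇒ B·B·B
    A ↦ B
    C ↦ B
    B ↦ AC  (constrained at step 1)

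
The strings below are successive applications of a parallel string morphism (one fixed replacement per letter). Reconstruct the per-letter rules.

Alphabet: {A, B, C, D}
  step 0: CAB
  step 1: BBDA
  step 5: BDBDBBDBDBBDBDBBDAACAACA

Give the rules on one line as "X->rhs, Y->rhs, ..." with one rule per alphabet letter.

  step 0 ⇒ step 1: CAB ⇒ B·BD·A
    A ↦ BD
    B ↦ A
    C ↦ B
    D ↦ AC  (constrained at step 1)

A->BD, B->A, C->B, D->AC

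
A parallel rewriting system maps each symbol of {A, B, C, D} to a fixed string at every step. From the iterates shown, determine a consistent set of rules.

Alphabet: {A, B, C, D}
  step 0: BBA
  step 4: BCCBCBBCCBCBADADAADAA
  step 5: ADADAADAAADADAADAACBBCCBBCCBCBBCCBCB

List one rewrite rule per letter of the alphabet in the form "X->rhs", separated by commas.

  step 4 ⇒ step 5: BCCBCBBCCBCBADADAADAA ⇒ A·DA·DA·A·DA·A·A·DA·DA·A·DA·A·CB·BC·CB·BC·CB·CB·BC·CB·CB
    A ↦ CB
    B ↦ A
    C ↦ DA
    D ↦ BC

A->CB, B->A, C->DA, D->BC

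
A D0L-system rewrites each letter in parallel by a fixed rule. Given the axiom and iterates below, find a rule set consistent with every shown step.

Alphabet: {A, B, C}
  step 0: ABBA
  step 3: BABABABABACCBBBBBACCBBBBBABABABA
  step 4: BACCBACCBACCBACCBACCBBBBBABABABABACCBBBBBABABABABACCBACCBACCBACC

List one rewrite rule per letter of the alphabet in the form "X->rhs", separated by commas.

A->CC, B->BA, C->BB

  step 3 ⇒ step 4: BABABABABACCBBBBBACCBBBBBABABABA ⇒ BA·CC·BA·CC·BA·CC·BA·CC·BA·CC·BB·BB·BA·BA·BA·BA·BA·CC·BB·BB·BA·BA·BA·BA·BA·CC·BA·CC·BA·CC·BA·CC
    A ↦ CC
    B ↦ BA
    C ↦ BB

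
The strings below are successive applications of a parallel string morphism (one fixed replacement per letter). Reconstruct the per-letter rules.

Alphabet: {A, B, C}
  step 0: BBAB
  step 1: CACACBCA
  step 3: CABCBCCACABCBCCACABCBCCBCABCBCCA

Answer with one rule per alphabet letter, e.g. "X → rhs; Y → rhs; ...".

A->CB, B->CA, C->BC

  step 0 ⇒ step 1: BBAB ⇒ CA·CA·CB·CA
    A ↦ CB
    B ↦ CA
    C ↦ BC  (constrained at step 1)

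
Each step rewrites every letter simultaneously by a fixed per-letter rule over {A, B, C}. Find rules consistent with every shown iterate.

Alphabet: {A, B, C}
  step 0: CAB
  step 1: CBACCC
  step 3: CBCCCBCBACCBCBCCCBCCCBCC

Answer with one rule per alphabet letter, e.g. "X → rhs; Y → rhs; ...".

A->AC, B->CC, C->CB

  step 0 ⇒ step 1: CAB ⇒ CB·AC·CC
    A ↦ AC
    B ↦ CC
    C ↦ CB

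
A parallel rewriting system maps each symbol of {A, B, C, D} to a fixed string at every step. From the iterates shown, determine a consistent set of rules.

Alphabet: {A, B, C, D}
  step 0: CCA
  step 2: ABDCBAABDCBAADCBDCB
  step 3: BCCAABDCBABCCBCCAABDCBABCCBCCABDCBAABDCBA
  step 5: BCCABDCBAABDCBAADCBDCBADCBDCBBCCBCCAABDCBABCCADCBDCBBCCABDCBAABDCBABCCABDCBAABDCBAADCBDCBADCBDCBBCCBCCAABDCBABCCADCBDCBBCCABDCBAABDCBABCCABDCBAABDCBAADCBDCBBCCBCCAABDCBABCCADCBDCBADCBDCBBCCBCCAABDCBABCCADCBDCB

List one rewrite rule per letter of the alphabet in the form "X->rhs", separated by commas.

  step 2 ⇒ step 3: ABDCBAABDCBAADCBDCB ⇒ BCC·A·AB·DCB·A·BCC·BCC·A·AB·DCB·A·BCC·BCC·AB·DCB·A·AB·DCB·A
    A ↦ BCC
    B ↦ A
    C ↦ DCB
    D ↦ AB

A->BCC, B->A, C->DCB, D->AB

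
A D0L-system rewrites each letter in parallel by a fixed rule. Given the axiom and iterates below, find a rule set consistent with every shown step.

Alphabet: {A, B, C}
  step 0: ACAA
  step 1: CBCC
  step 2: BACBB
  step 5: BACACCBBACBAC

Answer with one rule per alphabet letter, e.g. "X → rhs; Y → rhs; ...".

  step 1 ⇒ step 2: CBCC ⇒ B·AC·B·B
    B ↦ AC
    C ↦ B
  step 0 ⇒ step 1: ACAA ⇒ C·B·C·C
    A ↦ C

A->C, B->AC, C->B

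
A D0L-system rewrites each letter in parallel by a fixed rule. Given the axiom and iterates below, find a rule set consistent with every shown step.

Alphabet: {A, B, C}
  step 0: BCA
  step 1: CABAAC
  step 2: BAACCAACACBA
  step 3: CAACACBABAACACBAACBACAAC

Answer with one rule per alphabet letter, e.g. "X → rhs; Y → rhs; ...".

A->AC, B->CA, C->BA

  step 2 ⇒ step 3: BAACCAACACBA ⇒ CA·AC·AC·BA·BA·AC·AC·BA·AC·BA·CA·AC
    A ↦ AC
    B ↦ CA
    C ↦ BA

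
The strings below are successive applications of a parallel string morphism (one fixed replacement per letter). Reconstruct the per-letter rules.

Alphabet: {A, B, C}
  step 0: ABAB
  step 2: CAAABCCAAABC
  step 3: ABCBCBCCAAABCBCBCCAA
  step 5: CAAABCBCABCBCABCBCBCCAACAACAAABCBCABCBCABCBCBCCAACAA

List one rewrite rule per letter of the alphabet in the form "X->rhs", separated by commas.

A->BC, B->CA, C->A

  step 2 ⇒ step 3: CAAABCCAAABC ⇒ A·BC·BC·BC·CA·A·A·BC·BC·BC·CA·A
    A ↦ BC
    B ↦ CA
    C ↦ A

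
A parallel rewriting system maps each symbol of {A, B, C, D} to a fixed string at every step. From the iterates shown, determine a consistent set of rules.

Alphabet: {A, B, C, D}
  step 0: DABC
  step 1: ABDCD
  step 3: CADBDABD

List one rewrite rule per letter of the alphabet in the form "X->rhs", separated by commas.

A->BD, B->C, C->D, D->A

  step 0 ⇒ step 1: DABC ⇒ A·BD·C·D
    A ↦ BD
    B ↦ C
    C ↦ D
    D ↦ A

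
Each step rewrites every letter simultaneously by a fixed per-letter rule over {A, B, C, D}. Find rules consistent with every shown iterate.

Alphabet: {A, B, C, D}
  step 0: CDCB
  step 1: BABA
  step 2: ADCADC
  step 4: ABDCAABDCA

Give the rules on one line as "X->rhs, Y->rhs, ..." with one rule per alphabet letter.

A->DC, B->A, C->B, D->A

  step 1 ⇒ step 2: BABA ⇒ A·DC·A·DC
    A ↦ DC
    B ↦ A
  step 0 ⇒ step 1: CDCB ⇒ B·A·B·A
    C ↦ B
  step 0 ⇒ step 1: CDCB ⇒ B·A·B·A
    D ↦ A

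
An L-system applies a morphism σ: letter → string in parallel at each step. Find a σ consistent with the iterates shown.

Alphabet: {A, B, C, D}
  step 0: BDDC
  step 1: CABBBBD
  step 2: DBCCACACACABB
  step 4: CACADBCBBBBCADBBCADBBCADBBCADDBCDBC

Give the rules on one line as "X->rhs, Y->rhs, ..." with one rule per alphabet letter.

A->BC, B->CA, C->D, D->BB

  step 1 ⇒ step 2: CABBBBD ⇒ D·BC·CA·CA·CA·CA·BB
    A ↦ BC
    B ↦ CA
    C ↦ D
    D ↦ BB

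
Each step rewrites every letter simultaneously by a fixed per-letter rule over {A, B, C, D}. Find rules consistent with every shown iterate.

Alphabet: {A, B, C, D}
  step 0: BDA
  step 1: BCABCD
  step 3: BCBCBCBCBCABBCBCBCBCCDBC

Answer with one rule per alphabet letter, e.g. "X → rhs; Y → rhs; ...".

  step 0 ⇒ step 1: BDA ⇒ BC·AB·CD
    A ↦ CD
    B ↦ BC
    D ↦ AB
    C ↦ BC  (constrained at step 1)

A->CD, B->BC, C->BC, D->AB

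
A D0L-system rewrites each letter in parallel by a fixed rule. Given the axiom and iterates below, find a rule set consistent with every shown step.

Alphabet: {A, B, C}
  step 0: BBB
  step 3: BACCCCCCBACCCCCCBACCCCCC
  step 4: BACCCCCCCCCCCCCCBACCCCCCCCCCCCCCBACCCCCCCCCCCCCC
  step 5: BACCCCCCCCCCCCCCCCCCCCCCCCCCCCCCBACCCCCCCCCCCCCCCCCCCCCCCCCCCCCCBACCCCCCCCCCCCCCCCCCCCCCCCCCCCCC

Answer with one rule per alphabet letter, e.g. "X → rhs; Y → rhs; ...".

A->CC, B->BA, C->CC

  step 4 ⇒ step 5: BACCCCCCCCCCCCCCBACCCCCCCCCCCCCCBACCCCCCCCCCCCCC ⇒ BA·CC·CC·CC·CC·CC·CC·CC·CC·CC·CC·CC·CC·CC·CC·CC·BA·CC·CC·CC·CC·CC·CC·CC·CC·CC·CC·CC·CC·CC·CC·CC·BA·CC·CC·CC·CC·CC·CC·CC·CC·CC·CC·CC·CC·CC·CC·CC
    A ↦ CC
    B ↦ BA
    C ↦ CC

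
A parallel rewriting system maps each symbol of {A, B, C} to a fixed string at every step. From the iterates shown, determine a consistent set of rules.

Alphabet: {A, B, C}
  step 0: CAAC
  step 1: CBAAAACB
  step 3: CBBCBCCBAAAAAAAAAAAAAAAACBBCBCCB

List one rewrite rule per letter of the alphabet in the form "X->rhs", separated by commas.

A->AA, B->BC, C->CB

  step 0 ⇒ step 1: CAAC ⇒ CB·AA·AA·CB
    A ↦ AA
    C ↦ CB
    B ↦ BC  (constrained at step 1)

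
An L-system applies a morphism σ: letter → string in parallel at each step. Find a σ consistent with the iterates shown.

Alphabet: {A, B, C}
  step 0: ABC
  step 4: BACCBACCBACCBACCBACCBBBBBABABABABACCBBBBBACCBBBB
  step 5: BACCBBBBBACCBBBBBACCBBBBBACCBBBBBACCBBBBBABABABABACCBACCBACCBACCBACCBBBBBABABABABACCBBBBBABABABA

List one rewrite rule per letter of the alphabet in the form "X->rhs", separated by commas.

  step 4 ⇒ step 5: BACCBACCBACCBACCBACCBBBBBABABABABACCBBBBBACCBBBB ⇒ BA·CC·BB·BB·BA·CC·BB·BB·BA·CC·BB·BB·BA·CC·BB·BB·BA·CC·BB·BB·BA·BA·BA·BA·BA·CC·BA·CC·BA·CC·BA·CC·BA·CC·BB·BB·BA·BA·BA·BA·BA·CC·BB·BB·BA·BA·BA·BA
    A ↦ CC
    B ↦ BA
    C ↦ BB

A->CC, B->BA, C->BB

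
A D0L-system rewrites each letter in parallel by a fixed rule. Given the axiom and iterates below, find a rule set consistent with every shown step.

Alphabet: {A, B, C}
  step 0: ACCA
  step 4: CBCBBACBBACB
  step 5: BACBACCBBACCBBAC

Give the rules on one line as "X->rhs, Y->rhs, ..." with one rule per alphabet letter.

A->B, B->C, C->BA

  step 4 ⇒ step 5: CBCBBACBBACB ⇒ BA·C·BA·C·C·B·BA·C·C·B·BA·C
    A ↦ B
    B ↦ C
    C ↦ BA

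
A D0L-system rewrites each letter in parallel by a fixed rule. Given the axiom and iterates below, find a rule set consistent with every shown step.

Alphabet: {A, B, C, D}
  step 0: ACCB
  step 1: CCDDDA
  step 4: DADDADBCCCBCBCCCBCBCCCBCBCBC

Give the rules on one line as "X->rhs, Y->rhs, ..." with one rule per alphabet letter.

A->CC, B->DA, C->D, D->BC

  step 0 ⇒ step 1: ACCB ⇒ CC·D·D·DA
    A ↦ CC
    B ↦ DA
    C ↦ D
    D ↦ BC  (constrained at step 1)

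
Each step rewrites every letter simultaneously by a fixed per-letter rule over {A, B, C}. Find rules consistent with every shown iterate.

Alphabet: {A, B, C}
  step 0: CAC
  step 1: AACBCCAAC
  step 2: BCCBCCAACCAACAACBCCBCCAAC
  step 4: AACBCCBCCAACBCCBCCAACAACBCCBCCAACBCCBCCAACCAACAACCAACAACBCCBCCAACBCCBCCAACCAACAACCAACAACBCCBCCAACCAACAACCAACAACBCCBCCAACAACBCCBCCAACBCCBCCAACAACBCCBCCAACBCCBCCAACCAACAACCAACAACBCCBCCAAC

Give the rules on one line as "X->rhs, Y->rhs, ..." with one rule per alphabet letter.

  step 1 ⇒ step 2: AACBCCAAC ⇒ BCC·BCC·AAC·C·AAC·AAC·BCC·BCC·AAC
    A ↦ BCC
    B ↦ C
    C ↦ AAC

A->BCC, B->C, C->AAC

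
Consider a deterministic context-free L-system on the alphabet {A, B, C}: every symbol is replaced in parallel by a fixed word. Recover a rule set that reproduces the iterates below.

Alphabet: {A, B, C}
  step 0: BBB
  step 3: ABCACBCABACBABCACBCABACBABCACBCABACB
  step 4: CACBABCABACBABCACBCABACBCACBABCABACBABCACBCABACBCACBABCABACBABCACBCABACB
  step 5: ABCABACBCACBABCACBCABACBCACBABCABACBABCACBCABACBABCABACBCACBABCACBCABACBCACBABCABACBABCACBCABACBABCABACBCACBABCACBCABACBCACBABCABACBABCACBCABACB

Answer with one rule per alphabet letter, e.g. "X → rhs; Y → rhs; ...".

A->C, B->ACB, C->AB

  step 4 ⇒ step 5: CACBABCABACBABCACBCABACBCACBABCABACBABCACBCABACBCACBABCABACBABCACBCABACB ⇒ AB·C·AB·ACB·C·ACB·AB·C·ACB·C·AB·ACB·C·ACB·AB·C·AB·ACB·AB·C·ACB·C·AB·ACB·AB·C·AB·ACB·C·ACB·AB·C·ACB·C·AB·ACB·C·ACB·AB·C·AB·ACB·AB·C·ACB·C·AB·ACB·AB·C·AB·ACB·C·ACB·AB·C·ACB·C·AB·ACB·C·ACB·AB·C·AB·ACB·AB·C·ACB·C·AB·ACB
    A ↦ C
    B ↦ ACB
    C ↦ AB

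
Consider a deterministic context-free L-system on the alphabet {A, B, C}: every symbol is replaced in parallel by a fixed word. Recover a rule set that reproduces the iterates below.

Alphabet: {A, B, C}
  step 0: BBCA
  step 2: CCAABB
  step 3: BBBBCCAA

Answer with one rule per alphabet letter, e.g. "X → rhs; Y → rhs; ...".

  step 2 ⇒ step 3: CCAABB ⇒ BB·BB·C·C·A·A
    A ↦ C
    B ↦ A
    C ↦ BB

A->C, B->A, C->BB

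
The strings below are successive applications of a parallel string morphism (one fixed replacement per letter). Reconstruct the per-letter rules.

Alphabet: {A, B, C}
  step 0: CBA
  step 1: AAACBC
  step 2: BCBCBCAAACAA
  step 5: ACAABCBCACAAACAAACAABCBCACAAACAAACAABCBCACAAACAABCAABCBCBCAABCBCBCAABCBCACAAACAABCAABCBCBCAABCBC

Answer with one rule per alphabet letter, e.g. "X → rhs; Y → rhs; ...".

A->BC, B->AC, C->AA

  step 1 ⇒ step 2: AAACBC ⇒ BC·BC·BC·AA·AC·AA
    A ↦ BC
    B ↦ AC
    C ↦ AA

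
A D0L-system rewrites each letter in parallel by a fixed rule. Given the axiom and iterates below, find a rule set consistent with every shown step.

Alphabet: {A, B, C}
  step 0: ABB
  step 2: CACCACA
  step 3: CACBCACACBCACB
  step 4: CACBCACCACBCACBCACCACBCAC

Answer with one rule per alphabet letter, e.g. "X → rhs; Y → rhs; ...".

A->CB, B->C, C->CA

  step 3 ⇒ step 4: CACBCACACBCACB ⇒ CA·CB·CA·C·CA·CB·CA·CB·CA·C·CA·CB·CA·C
    A ↦ CB
    B ↦ C
    C ↦ CA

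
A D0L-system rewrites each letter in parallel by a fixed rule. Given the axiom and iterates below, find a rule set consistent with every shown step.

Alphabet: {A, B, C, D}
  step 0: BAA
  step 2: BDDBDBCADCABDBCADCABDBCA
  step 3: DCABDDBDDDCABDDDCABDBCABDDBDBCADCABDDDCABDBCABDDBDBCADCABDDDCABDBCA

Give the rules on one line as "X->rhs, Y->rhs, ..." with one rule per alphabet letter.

  step 2 ⇒ step 3: BDDBDBCADCABDBCADCABDBCA ⇒ DCA·BDD·BDD·DCA·BDD·DCA·BD·BCA·BDD·BD·BCA·DCA·BDD·DCA·BD·BCA·BDD·BD·BCA·DCA·BDD·DCA·BD·BCA
    A ↦ BCA
    B ↦ DCA
    C ↦ BD
    D ↦ BDD

A->BCA, B->DCA, C->BD, D->BDD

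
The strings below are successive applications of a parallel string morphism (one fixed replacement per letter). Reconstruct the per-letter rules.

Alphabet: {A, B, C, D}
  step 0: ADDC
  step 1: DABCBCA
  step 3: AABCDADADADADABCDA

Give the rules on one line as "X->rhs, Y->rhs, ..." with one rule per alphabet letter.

  step 0 ⇒ step 1: ADDC ⇒ DA·BC·BC·A
    A ↦ DA
    C ↦ A
    D ↦ BC
    B ↦ A  (constrained at step 1)

A->DA, B->A, C->A, D->BC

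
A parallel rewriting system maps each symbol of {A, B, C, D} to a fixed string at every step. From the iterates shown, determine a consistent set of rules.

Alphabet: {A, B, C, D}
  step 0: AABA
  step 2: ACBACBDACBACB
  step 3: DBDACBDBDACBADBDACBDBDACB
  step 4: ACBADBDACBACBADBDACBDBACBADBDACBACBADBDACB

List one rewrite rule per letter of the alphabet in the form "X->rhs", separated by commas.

A->DB, B->CB, C->DA, D->A

  step 3 ⇒ step 4: DBDACBDBDACBADBDACBDBDACB ⇒ A·CB·A·DB·DA·CB·A·CB·A·DB·DA·CB·DB·A·CB·A·DB·DA·CB·A·CB·A·DB·DA·CB
    A ↦ DB
    B ↦ CB
    C ↦ DA
    D ↦ A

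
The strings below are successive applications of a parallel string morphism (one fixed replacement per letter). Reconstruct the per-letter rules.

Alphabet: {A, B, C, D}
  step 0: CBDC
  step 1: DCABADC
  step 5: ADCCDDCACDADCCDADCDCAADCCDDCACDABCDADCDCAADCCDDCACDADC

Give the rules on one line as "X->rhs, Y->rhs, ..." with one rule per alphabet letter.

A->CD, B->AB, C->DC, D->A

  step 0 ⇒ step 1: CBDC ⇒ DC·AB·A·DC
    B ↦ AB
    C ↦ DC
    D ↦ A
    A ↦ CD  (constrained at step 1)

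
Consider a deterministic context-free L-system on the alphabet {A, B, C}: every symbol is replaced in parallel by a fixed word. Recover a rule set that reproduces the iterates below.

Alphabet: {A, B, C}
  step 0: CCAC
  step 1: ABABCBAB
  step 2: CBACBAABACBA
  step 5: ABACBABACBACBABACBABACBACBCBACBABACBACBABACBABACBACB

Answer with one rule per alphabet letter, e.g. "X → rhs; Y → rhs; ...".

  step 1 ⇒ step 2: ABABCBAB ⇒ CB·A·CB·A·AB·A·CB·A
    A ↦ CB
    B ↦ A
    C ↦ AB

A->CB, B->A, C->AB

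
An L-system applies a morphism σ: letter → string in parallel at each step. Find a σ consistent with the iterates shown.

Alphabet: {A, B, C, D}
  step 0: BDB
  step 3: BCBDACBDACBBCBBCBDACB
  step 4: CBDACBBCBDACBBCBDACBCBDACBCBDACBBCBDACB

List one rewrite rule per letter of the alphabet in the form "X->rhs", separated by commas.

  step 3 ⇒ step 4: BCBDACBDACBBCBBCBDACB ⇒ CB·DA·CB·BC·B·DA·CB·BC·B·DA·CB·CB·DA·CB·CB·DA·CB·BC·B·DA·CB
    A ↦ B
    B ↦ CB
    C ↦ DA
    D ↦ BC

A->B, B->CB, C->DA, D->BC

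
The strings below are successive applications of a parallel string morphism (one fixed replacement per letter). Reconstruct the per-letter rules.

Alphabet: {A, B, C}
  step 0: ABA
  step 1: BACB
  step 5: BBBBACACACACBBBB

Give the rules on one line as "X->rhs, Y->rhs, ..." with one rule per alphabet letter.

A->B, B->AC, C->B

  step 0 ⇒ step 1: ABA ⇒ B·AC·B
    A ↦ B
    B ↦ AC
    C ↦ B  (constrained at step 1)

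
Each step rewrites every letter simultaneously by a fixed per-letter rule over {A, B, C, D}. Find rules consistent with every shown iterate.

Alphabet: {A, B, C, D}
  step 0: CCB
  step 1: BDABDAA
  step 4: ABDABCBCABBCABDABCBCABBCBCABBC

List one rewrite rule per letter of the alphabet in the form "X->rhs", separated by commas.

A->BC, B->A, C->BDA, D->B

  step 0 ⇒ step 1: CCB ⇒ BDA·BDA·A
    B ↦ A
    C ↦ BDA
    A ↦ BC  (constrained at step 1)
    D ↦ B  (constrained at step 1)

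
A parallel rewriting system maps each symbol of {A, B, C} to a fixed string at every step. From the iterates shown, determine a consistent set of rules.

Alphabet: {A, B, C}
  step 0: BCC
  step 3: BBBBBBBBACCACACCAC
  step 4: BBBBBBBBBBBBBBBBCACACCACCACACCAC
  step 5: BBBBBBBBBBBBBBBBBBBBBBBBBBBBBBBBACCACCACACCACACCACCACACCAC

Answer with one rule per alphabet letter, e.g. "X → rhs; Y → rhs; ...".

  step 4 ⇒ step 5: BBBBBBBBBBBBBBBBCACACCACCACACCAC ⇒ BB·BB·BB·BB·BB·BB·BB·BB·BB·BB·BB·BB·BB·BB·BB·BB·AC·C·AC·C·AC·AC·C·AC·AC·C·AC·C·AC·AC·C·AC
    A ↦ C
    B ↦ BB
    C ↦ AC

A->C, B->BB, C->AC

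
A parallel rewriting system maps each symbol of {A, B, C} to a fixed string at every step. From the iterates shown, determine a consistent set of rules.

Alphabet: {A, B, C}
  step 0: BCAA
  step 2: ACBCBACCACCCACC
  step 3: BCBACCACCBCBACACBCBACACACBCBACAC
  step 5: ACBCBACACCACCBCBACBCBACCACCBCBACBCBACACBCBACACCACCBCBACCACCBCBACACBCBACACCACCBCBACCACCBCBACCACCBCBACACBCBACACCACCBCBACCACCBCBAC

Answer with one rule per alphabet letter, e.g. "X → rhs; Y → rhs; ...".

A->BCB, B->C, C->AC

  step 2 ⇒ step 3: ACBCBACCACCCACC ⇒ BCB·AC·C·AC·C·BCB·AC·AC·BCB·AC·AC·AC·BCB·AC·AC
    A ↦ BCB
    B ↦ C
    C ↦ AC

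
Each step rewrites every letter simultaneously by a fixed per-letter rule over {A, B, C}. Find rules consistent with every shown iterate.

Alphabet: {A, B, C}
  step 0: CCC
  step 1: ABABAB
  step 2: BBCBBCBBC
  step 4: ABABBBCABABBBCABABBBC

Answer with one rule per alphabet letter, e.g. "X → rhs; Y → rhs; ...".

  step 1 ⇒ step 2: ABABAB ⇒ BB·C·BB·C·BB·C
    A ↦ BB
    B ↦ C
  step 0 ⇒ step 1: CCC ⇒ AB·AB·AB
    C ↦ AB

A->BB, B->C, C->AB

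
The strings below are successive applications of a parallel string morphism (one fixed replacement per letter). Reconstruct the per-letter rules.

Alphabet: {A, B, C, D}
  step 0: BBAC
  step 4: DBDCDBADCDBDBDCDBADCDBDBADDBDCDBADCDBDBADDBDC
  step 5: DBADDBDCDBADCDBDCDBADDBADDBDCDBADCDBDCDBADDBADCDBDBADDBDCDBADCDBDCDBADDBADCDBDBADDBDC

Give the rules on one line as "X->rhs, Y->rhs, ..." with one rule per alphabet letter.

A->C, B->AD, C->DC, D->DB

  step 4 ⇒ step 5: DBDCDBADCDBDBDCDBADCDBDBADDBDCDBADCDBDBADDBDC ⇒ DB·AD·DB·DC·DB·AD·C·DB·DC·DB·AD·DB·AD·DB·DC·DB·AD·C·DB·DC·DB·AD·DB·AD·C·DB·DB·AD·DB·DC·DB·AD·C·DB·DC·DB·AD·DB·AD·C·DB·DB·AD·DB·DC
    A ↦ C
    B ↦ AD
    C ↦ DC
    D ↦ DB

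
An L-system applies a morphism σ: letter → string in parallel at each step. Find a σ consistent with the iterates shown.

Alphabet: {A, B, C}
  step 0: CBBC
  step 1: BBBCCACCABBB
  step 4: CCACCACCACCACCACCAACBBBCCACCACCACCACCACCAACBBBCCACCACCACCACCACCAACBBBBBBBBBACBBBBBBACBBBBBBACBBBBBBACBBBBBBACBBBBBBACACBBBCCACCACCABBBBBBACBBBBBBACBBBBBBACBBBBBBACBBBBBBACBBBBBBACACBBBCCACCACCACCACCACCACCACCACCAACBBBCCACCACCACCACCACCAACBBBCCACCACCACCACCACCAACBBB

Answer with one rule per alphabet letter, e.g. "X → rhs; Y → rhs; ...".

  step 0 ⇒ step 1: CBBC ⇒ BBB·CCA·CCA·BBB
    B ↦ CCA
    C ↦ BBB
    A ↦ AC  (constrained at step 1)

A->AC, B->CCA, C->BBB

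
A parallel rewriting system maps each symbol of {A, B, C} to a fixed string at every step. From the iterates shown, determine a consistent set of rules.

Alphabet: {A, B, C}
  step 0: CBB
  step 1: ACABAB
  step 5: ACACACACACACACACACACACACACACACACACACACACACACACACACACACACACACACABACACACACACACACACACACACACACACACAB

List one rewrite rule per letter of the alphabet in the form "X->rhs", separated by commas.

  step 0 ⇒ step 1: CBB ⇒ AC·AB·AB
    B ↦ AB
    C ↦ AC
    A ↦ AC  (constrained at step 1)

A->AC, B->AB, C->AC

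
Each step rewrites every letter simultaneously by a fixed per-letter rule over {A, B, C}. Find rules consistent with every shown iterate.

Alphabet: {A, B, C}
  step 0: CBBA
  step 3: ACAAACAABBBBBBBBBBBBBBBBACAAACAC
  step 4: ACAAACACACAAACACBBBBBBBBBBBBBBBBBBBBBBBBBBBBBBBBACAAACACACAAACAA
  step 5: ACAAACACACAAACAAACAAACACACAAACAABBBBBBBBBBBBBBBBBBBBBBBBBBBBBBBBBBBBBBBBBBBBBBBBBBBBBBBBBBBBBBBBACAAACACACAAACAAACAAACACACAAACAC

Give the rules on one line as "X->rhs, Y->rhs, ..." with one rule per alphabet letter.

A->AC, B->BB, C->AA

  step 4 ⇒ step 5: ACAAACACACAAACACBBBBBBBBBBBBBBBBBBBBBBBBBBBBBBBBACAAACACACAAACAA ⇒ AC·AA·AC·AC·AC·AA·AC·AA·AC·AA·AC·AC·AC·AA·AC·AA·BB·BB·BB·BB·BB·BB·BB·BB·BB·BB·BB·BB·BB·BB·BB·BB·BB·BB·BB·BB·BB·BB·BB·BB·BB·BB·BB·BB·BB·BB·BB·BB·AC·AA·AC·AC·AC·AA·AC·AA·AC·AA·AC·AC·AC·AA·AC·AC
    A ↦ AC
    B ↦ BB
    C ↦ AA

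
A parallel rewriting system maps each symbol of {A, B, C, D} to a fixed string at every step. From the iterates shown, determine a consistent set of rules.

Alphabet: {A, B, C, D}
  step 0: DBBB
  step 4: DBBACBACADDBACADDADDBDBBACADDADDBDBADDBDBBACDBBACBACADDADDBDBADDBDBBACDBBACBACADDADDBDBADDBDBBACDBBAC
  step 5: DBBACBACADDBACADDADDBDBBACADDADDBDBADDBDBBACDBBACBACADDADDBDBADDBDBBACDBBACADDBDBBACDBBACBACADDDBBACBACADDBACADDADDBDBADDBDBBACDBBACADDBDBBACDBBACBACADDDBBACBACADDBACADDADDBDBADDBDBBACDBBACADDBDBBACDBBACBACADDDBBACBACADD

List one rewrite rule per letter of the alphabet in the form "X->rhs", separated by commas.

A->AD, B->BAC, C->D, D->DB

  step 4 ⇒ step 5: DBBACBACADDBACADDADDBDBBACADDADDBDBADDBDBBACDBBACBACADDADDBDBADDBDBBACDBBACBACADDADDBDBADDBDBBACDBBAC ⇒ DB·BAC·BAC·AD·D·BAC·AD·D·AD·DB·DB·BAC·AD·D·AD·DB·DB·AD·DB·DB·BAC·DB·BAC·BAC·AD·D·AD·DB·DB·AD·DB·DB·BAC·DB·BAC·AD·DB·DB·BAC·DB·BAC·BAC·AD·D·DB·BAC·BAC·AD·D·BAC·AD·D·AD·DB·DB·AD·DB·DB·BAC·DB·BAC·AD·DB·DB·BAC·DB·BAC·BAC·AD·D·DB·BAC·BAC·AD·D·BAC·AD·D·AD·DB·DB·AD·DB·DB·BAC·DB·BAC·AD·DB·DB·BAC·DB·BAC·BAC·AD·D·DB·BAC·BAC·AD·D
    A ↦ AD
    B ↦ BAC
    C ↦ D
    D ↦ DB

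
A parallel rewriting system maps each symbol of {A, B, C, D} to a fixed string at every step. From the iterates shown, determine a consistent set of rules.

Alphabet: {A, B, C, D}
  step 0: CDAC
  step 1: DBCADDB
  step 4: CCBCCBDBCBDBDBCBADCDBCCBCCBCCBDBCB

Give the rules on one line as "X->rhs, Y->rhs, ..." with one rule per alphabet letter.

  step 0 ⇒ step 1: CDAC ⇒ DB·C·AD·DB
    A ↦ AD
    C ↦ DB
    D ↦ C
    B ↦ CB  (constrained at step 1)

A->AD, B->CB, C->DB, D->C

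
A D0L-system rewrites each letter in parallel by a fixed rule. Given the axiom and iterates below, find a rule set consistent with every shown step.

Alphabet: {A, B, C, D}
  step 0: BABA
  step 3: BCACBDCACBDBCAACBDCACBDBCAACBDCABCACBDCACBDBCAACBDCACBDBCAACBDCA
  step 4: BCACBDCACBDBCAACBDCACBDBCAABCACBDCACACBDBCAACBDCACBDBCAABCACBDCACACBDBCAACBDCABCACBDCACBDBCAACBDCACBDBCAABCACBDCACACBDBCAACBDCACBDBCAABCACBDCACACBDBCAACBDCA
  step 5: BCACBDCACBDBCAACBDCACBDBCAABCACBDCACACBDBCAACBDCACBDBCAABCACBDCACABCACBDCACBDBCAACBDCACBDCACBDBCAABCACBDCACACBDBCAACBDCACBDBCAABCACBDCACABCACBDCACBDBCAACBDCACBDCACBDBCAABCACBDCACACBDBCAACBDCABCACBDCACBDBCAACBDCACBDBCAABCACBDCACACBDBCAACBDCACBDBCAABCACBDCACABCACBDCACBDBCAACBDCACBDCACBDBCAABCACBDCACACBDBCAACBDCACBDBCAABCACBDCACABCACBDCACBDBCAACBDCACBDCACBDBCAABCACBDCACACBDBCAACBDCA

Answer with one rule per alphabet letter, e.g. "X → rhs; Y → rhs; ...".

A->CA, B->BCA, C->CBD, D->A

  step 4 ⇒ step 5: BCACBDCACBDBCAACBDCACBDBCAABCACBDCACACBDBCAACBDCACBDBCAABCACBDCACACBDBCAACBDCABCACBDCACBDBCAACBDCACBDBCAABCACBDCACACBDBCAACBDCACBDBCAABCACBDCACACBDBCAACBDCA ⇒ BCA·CBD·CA·CBD·BCA·A·CBD·CA·CBD·BCA·A·BCA·CBD·CA·CA·CBD·BCA·A·CBD·CA·CBD·BCA·A·BCA·CBD·CA·CA·BCA·CBD·CA·CBD·BCA·A·CBD·CA·CBD·CA·CBD·BCA·A·BCA·CBD·CA·CA·CBD·BCA·A·CBD·CA·CBD·BCA·A·BCA·CBD·CA·CA·BCA·CBD·CA·CBD·BCA·A·CBD·CA·CBD·CA·CBD·BCA·A·BCA·CBD·CA·CA·CBD·BCA·A·CBD·CA·BCA·CBD·CA·CBD·BCA·A·CBD·CA·CBD·BCA·A·BCA·CBD·CA·CA·CBD·BCA·A·CBD·CA·CBD·BCA·A·BCA·CBD·CA·CA·BCA·CBD·CA·CBD·BCA·A·CBD·CA·CBD·CA·CBD·BCA·A·BCA·CBD·CA·CA·CBD·BCA·A·CBD·CA·CBD·BCA·A·BCA·CBD·CA·CA·BCA·CBD·CA·CBD·BCA·A·CBD·CA·CBD·CA·CBD·BCA·A·BCA·CBD·CA·CA·CBD·BCA·A·CBD·CA
    A ↦ CA
    B ↦ BCA
    C ↦ CBD
    D ↦ A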